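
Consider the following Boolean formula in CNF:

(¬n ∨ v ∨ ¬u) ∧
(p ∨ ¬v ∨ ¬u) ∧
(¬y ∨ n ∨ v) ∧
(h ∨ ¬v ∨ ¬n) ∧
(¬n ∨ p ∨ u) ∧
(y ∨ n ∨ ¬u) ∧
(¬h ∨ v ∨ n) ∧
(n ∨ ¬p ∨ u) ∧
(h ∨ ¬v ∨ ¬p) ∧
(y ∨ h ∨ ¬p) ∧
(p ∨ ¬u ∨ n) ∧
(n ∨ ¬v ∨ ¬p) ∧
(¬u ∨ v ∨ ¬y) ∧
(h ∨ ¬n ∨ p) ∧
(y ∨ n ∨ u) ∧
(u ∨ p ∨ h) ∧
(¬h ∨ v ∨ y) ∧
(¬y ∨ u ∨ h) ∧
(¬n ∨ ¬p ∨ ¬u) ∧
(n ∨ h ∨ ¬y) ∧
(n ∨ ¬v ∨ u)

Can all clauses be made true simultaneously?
Yes

Yes, the formula is satisfiable.

One satisfying assignment is: h=True, n=True, p=True, u=False, y=False, v=True

Verification: With this assignment, all 21 clauses evaluate to true.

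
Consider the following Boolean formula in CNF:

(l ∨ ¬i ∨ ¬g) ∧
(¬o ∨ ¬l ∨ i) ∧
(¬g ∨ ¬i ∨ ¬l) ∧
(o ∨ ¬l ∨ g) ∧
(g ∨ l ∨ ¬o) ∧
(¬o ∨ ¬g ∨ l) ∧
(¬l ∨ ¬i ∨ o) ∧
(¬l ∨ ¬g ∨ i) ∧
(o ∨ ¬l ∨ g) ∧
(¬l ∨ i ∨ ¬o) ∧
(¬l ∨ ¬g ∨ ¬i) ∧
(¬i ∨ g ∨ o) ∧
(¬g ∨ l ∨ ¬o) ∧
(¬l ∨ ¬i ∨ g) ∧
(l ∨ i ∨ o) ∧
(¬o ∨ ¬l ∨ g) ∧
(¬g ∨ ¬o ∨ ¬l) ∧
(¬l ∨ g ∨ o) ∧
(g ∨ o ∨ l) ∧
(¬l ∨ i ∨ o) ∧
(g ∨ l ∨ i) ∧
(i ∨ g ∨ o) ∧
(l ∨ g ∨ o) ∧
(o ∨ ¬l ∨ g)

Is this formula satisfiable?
No

No, the formula is not satisfiable.

No assignment of truth values to the variables can make all 24 clauses true simultaneously.

The formula is UNSAT (unsatisfiable).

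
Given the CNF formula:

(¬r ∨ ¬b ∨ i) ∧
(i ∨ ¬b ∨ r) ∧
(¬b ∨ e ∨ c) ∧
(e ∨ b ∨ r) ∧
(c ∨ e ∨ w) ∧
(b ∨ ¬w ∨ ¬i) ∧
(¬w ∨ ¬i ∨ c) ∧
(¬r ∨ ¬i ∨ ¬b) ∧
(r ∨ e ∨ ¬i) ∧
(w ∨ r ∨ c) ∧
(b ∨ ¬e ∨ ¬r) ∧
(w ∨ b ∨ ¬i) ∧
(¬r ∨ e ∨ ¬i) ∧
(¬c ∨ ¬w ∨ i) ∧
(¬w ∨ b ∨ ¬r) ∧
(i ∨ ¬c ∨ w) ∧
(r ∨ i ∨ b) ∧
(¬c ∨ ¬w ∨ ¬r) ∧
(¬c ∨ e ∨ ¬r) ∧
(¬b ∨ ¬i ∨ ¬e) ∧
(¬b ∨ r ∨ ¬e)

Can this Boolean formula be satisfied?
No

No, the formula is not satisfiable.

No assignment of truth values to the variables can make all 21 clauses true simultaneously.

The formula is UNSAT (unsatisfiable).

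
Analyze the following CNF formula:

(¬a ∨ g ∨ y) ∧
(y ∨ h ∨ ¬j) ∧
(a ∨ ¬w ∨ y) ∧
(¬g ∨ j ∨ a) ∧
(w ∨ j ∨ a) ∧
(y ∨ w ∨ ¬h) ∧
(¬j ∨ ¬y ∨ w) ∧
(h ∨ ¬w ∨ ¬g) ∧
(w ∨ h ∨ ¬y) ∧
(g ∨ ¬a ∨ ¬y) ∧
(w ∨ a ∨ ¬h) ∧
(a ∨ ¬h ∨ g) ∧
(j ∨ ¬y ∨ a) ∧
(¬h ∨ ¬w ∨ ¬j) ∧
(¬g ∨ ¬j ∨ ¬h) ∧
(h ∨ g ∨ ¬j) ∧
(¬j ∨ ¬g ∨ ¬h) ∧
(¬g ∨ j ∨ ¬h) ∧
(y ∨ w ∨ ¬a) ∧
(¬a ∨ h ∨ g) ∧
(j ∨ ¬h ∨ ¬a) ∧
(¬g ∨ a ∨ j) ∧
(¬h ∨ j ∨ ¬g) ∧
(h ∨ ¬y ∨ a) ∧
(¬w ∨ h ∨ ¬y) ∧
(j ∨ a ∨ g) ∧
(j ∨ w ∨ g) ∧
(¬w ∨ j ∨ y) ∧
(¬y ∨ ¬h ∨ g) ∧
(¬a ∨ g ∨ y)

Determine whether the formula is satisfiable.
No

No, the formula is not satisfiable.

No assignment of truth values to the variables can make all 30 clauses true simultaneously.

The formula is UNSAT (unsatisfiable).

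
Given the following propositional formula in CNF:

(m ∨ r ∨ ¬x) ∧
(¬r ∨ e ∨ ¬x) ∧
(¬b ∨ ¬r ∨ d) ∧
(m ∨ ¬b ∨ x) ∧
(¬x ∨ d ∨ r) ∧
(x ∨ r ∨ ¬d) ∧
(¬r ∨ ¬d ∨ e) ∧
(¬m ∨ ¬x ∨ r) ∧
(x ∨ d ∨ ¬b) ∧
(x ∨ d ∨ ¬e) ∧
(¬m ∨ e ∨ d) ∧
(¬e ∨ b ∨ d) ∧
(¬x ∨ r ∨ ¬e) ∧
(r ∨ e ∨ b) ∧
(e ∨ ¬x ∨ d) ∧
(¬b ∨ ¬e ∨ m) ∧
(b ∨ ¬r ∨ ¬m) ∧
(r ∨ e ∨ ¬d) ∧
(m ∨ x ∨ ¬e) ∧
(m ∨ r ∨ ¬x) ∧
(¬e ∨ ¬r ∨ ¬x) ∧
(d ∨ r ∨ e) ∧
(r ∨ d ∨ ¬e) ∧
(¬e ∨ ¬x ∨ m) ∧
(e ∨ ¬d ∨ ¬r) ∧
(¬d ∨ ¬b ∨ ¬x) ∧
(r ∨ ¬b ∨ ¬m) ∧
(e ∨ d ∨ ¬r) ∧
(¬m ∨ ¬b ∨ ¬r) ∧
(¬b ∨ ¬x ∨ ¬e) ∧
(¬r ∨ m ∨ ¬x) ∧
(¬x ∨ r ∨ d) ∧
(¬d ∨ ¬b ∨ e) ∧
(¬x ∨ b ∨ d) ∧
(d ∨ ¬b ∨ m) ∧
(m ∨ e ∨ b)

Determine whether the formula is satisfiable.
No

No, the formula is not satisfiable.

No assignment of truth values to the variables can make all 36 clauses true simultaneously.

The formula is UNSAT (unsatisfiable).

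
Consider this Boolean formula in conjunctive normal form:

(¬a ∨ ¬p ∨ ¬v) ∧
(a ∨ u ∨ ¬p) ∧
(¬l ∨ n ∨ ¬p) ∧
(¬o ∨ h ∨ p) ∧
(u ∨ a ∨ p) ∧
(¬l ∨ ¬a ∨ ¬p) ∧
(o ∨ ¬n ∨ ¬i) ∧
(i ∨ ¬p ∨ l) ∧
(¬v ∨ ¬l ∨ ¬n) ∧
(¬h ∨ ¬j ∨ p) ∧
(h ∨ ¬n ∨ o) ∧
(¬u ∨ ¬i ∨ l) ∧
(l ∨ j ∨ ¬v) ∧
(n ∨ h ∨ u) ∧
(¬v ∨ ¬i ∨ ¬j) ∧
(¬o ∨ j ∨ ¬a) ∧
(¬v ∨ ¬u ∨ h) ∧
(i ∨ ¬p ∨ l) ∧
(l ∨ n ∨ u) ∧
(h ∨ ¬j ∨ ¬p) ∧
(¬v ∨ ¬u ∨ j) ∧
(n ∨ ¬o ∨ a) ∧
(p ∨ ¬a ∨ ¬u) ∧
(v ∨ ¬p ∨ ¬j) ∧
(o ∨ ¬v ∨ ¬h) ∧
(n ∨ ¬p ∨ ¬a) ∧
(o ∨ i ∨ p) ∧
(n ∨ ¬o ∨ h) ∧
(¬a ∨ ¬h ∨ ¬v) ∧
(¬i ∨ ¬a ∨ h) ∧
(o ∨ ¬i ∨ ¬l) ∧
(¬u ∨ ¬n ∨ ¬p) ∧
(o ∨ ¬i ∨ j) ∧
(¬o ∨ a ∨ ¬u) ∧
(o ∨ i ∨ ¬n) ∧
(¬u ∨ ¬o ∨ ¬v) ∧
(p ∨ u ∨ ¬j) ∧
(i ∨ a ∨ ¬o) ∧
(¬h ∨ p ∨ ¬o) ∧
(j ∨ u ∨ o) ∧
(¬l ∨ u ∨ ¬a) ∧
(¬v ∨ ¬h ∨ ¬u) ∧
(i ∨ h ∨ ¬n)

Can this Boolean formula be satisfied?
No

No, the formula is not satisfiable.

No assignment of truth values to the variables can make all 43 clauses true simultaneously.

The formula is UNSAT (unsatisfiable).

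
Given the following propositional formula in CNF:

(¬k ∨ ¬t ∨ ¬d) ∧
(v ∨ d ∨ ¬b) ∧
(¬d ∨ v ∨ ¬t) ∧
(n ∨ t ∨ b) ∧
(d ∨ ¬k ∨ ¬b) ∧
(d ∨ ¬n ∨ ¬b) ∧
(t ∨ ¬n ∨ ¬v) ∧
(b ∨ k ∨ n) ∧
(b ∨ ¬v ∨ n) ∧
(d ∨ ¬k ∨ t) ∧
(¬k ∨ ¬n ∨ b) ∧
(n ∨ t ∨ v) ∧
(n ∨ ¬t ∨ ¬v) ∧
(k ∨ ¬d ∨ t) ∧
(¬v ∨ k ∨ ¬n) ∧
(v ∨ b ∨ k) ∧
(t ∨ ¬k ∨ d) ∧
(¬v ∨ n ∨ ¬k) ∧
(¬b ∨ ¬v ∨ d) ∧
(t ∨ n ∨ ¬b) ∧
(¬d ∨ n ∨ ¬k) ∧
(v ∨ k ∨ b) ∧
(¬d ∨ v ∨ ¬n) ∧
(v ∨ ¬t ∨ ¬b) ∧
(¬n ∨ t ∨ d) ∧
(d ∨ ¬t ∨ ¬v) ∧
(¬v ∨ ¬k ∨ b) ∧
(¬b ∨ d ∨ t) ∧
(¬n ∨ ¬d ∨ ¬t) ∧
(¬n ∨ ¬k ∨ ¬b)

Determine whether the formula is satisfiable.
Yes

Yes, the formula is satisfiable.

One satisfying assignment is: n=False, b=False, k=True, v=False, t=True, d=False

Verification: With this assignment, all 30 clauses evaluate to true.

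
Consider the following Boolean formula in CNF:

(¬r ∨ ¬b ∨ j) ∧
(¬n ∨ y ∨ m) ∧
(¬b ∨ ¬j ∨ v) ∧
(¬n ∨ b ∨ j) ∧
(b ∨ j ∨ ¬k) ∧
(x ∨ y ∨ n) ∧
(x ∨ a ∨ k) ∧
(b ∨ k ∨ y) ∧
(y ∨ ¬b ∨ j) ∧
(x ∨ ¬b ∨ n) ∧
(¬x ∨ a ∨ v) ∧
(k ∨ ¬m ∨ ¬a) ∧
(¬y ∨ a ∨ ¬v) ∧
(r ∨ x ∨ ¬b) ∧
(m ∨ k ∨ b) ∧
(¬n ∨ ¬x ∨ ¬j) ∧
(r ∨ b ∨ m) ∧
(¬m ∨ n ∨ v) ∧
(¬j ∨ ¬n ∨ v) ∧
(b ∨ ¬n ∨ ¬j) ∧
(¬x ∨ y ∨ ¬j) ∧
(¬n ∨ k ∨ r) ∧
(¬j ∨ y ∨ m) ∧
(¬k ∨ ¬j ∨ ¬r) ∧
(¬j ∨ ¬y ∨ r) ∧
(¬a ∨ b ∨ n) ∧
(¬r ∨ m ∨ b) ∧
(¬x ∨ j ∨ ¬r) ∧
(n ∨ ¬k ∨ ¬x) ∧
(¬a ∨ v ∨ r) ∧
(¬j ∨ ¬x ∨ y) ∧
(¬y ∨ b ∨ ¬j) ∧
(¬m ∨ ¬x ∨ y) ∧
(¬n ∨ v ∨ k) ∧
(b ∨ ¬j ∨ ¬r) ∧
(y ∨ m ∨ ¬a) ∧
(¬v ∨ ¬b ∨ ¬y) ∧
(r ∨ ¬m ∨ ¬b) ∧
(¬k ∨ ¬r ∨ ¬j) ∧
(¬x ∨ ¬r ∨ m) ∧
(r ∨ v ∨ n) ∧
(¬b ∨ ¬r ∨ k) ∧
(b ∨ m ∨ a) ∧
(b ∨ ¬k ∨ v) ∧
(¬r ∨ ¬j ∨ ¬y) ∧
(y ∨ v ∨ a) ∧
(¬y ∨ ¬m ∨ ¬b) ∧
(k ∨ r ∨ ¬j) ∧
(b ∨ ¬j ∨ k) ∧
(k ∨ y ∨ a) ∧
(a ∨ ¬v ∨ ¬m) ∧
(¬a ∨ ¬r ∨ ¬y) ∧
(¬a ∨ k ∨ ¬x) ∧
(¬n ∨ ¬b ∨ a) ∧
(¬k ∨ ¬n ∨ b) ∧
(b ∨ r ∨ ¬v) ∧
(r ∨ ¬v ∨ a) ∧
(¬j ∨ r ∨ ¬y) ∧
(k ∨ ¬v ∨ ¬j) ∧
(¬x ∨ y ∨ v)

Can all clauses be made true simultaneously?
No

No, the formula is not satisfiable.

No assignment of truth values to the variables can make all 60 clauses true simultaneously.

The formula is UNSAT (unsatisfiable).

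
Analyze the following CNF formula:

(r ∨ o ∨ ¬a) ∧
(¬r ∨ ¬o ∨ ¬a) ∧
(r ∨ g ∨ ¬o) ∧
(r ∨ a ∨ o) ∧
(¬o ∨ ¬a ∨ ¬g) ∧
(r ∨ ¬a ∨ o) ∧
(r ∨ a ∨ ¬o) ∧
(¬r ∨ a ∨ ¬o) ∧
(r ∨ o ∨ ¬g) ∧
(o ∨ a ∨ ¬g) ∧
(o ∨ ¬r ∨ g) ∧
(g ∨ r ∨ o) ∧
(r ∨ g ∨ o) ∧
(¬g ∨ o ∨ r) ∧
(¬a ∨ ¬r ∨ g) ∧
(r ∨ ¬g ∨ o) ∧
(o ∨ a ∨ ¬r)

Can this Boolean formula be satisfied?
Yes

Yes, the formula is satisfiable.

One satisfying assignment is: a=True, r=True, o=False, g=True

Verification: With this assignment, all 17 clauses evaluate to true.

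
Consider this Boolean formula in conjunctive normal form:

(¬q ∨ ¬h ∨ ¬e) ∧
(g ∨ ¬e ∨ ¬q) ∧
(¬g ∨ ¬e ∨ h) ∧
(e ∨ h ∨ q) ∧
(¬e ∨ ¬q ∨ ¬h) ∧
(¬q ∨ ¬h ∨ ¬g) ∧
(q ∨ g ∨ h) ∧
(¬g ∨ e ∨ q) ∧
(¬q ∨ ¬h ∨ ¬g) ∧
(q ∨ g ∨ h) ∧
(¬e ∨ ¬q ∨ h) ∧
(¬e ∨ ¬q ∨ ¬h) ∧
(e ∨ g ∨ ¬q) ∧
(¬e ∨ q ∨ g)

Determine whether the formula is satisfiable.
Yes

Yes, the formula is satisfiable.

One satisfying assignment is: e=False, g=False, h=True, q=False

Verification: With this assignment, all 14 clauses evaluate to true.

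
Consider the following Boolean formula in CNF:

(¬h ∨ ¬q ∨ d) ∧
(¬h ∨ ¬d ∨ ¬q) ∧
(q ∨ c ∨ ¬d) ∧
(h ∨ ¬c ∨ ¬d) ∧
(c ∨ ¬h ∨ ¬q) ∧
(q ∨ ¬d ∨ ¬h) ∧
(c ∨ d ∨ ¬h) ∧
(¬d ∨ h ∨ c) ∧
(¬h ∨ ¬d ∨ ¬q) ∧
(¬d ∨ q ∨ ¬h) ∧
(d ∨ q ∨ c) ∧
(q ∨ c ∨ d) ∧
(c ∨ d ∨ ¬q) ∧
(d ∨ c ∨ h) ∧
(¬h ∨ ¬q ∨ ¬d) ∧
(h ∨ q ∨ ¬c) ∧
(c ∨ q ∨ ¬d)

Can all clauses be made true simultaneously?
Yes

Yes, the formula is satisfiable.

One satisfying assignment is: h=False, c=True, q=True, d=False

Verification: With this assignment, all 17 clauses evaluate to true.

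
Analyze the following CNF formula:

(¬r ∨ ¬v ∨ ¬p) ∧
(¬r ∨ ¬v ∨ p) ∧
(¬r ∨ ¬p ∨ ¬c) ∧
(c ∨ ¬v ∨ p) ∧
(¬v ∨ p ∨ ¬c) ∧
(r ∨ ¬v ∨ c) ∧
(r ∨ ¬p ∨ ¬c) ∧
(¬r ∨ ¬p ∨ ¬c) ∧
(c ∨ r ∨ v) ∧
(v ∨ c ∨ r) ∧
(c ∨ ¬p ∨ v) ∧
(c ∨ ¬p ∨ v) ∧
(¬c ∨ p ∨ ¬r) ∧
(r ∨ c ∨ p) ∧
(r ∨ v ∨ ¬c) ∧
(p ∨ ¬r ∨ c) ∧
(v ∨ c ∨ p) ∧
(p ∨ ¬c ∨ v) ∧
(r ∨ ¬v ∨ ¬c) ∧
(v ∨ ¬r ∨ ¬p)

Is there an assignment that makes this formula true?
No

No, the formula is not satisfiable.

No assignment of truth values to the variables can make all 20 clauses true simultaneously.

The formula is UNSAT (unsatisfiable).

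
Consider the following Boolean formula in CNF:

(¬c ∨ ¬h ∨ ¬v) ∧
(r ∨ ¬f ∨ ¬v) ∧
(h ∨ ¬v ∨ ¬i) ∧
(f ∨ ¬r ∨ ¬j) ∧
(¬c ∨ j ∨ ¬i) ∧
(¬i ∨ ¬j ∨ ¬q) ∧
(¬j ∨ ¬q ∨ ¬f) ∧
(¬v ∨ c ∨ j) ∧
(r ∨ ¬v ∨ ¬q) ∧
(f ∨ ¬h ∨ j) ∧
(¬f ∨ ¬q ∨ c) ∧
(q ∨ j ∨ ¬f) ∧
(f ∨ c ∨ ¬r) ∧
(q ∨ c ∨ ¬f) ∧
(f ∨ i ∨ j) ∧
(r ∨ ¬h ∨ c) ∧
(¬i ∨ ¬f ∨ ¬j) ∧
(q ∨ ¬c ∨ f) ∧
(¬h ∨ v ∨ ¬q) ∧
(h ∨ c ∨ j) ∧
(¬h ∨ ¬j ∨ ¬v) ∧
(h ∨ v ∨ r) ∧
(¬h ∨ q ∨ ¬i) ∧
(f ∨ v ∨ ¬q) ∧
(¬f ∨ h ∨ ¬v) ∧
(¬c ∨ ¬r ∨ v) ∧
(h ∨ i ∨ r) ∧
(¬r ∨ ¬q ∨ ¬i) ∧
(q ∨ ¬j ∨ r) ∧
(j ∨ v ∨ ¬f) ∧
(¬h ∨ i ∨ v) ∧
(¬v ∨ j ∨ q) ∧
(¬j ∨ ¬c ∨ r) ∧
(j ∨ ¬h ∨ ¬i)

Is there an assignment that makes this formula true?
No

No, the formula is not satisfiable.

No assignment of truth values to the variables can make all 34 clauses true simultaneously.

The formula is UNSAT (unsatisfiable).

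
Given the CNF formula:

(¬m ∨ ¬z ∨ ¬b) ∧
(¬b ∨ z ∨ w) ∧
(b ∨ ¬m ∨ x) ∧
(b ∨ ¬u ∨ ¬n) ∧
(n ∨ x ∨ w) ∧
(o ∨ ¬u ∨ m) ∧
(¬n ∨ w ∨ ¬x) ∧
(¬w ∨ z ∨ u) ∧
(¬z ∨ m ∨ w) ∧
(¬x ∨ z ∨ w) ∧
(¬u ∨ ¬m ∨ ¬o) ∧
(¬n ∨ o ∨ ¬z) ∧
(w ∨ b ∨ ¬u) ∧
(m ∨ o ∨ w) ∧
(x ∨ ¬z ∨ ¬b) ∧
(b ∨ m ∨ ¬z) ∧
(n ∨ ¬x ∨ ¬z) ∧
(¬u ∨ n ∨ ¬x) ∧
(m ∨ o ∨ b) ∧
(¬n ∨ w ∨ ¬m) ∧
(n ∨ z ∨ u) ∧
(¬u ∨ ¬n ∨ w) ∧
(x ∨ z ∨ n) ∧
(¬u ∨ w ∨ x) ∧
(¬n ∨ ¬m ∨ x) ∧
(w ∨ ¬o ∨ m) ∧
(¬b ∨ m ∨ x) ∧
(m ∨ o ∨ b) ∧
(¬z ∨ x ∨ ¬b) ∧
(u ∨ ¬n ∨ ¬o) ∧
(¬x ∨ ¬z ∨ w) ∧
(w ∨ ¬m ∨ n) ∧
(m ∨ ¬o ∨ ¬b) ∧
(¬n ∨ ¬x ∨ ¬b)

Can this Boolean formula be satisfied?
No

No, the formula is not satisfiable.

No assignment of truth values to the variables can make all 34 clauses true simultaneously.

The formula is UNSAT (unsatisfiable).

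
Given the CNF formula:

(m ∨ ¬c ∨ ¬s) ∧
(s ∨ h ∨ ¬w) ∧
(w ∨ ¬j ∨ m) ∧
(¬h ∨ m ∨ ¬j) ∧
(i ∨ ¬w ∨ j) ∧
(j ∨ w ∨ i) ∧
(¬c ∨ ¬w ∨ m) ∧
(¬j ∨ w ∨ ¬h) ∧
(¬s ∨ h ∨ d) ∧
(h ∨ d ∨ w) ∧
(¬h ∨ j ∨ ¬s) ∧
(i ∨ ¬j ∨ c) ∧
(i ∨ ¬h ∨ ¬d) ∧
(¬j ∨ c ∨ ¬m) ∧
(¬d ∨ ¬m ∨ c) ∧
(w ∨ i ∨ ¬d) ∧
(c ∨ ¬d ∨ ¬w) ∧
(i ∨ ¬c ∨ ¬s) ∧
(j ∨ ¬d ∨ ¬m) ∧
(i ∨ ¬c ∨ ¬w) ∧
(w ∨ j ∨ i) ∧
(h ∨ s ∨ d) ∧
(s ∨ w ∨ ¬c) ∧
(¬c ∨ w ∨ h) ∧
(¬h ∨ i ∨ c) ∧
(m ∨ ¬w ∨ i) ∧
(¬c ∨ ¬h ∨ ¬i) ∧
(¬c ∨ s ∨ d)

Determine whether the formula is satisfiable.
Yes

Yes, the formula is satisfiable.

One satisfying assignment is: c=False, d=True, w=False, m=False, i=True, s=False, h=False, j=False

Verification: With this assignment, all 28 clauses evaluate to true.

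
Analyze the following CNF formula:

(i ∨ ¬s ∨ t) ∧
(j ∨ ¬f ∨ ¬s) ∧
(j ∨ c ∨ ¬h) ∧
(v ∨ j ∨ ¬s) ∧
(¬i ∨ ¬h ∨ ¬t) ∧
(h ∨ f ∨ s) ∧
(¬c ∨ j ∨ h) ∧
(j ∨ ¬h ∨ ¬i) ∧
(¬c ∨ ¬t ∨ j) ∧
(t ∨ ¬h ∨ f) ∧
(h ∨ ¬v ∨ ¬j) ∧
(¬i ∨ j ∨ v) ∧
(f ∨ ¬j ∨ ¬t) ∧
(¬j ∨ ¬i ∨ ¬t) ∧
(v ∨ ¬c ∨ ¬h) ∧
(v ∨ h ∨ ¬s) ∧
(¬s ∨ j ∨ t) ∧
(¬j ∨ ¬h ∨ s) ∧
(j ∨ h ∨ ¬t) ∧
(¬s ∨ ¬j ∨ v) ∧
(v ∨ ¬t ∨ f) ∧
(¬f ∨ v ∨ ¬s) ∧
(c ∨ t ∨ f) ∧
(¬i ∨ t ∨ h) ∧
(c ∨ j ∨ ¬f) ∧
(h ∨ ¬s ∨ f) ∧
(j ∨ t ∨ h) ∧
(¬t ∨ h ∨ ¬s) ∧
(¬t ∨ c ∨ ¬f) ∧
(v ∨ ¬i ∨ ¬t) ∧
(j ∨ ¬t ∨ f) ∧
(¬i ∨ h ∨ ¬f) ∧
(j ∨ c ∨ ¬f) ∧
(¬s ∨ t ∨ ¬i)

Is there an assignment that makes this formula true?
Yes

Yes, the formula is satisfiable.

One satisfying assignment is: v=False, t=False, i=False, s=False, f=True, h=False, c=False, j=True

Verification: With this assignment, all 34 clauses evaluate to true.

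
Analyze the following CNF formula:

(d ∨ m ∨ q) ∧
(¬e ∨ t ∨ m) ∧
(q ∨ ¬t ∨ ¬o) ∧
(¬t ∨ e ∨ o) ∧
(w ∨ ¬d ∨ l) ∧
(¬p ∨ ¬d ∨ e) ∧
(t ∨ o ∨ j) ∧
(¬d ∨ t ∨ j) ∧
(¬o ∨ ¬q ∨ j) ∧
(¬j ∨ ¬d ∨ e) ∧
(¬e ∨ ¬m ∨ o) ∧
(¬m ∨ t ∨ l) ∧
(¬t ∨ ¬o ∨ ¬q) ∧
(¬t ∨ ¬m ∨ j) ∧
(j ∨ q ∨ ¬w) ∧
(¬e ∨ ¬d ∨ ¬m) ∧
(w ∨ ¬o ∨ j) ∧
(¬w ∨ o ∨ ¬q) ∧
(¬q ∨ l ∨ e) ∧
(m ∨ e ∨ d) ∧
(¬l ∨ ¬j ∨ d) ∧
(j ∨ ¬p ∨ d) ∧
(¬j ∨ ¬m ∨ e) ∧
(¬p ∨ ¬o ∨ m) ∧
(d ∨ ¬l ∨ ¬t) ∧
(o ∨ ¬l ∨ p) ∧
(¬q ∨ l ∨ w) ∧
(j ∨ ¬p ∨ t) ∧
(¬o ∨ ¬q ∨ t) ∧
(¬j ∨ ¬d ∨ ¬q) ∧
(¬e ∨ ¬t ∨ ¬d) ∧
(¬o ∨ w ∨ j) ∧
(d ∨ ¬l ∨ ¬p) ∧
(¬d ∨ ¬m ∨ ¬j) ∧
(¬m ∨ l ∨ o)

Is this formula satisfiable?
No

No, the formula is not satisfiable.

No assignment of truth values to the variables can make all 35 clauses true simultaneously.

The formula is UNSAT (unsatisfiable).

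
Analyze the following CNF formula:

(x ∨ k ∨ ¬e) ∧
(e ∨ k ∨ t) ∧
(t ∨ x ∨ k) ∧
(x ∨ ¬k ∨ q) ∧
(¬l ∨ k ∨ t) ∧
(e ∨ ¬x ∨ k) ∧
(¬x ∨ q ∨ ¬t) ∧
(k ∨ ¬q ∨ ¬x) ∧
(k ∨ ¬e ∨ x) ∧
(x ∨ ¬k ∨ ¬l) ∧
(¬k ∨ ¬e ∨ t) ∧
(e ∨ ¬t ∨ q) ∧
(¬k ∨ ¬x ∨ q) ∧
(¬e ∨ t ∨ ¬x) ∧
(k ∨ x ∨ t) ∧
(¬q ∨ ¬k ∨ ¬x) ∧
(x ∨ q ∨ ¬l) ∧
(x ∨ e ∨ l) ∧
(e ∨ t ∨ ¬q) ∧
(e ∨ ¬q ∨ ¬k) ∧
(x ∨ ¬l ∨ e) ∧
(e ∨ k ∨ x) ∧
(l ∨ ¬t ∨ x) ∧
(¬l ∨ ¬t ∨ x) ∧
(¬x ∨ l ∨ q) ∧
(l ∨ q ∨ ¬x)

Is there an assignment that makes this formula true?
No

No, the formula is not satisfiable.

No assignment of truth values to the variables can make all 26 clauses true simultaneously.

The formula is UNSAT (unsatisfiable).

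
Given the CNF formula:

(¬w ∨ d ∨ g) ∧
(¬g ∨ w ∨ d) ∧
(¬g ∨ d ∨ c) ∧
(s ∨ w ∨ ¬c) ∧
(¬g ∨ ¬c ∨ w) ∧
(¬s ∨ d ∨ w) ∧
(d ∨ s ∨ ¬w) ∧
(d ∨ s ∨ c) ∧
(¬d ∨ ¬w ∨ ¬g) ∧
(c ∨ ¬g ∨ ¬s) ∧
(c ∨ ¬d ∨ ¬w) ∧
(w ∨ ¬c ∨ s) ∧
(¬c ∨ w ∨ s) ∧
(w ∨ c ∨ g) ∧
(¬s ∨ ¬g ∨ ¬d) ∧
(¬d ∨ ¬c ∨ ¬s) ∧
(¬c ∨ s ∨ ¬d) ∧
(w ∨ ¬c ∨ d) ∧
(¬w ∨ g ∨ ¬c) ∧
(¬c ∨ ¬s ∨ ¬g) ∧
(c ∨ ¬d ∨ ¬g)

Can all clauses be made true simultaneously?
No

No, the formula is not satisfiable.

No assignment of truth values to the variables can make all 21 clauses true simultaneously.

The formula is UNSAT (unsatisfiable).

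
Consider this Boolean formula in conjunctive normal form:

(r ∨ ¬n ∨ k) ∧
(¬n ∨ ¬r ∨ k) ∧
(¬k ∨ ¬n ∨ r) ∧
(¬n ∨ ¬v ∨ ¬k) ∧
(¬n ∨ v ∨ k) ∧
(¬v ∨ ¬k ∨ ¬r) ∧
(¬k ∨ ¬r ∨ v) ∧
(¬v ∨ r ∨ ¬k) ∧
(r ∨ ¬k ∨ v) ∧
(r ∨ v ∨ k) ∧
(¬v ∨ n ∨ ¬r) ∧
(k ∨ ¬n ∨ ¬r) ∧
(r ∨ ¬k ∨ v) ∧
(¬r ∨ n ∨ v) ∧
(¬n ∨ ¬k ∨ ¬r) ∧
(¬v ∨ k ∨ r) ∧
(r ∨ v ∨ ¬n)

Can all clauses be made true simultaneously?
No

No, the formula is not satisfiable.

No assignment of truth values to the variables can make all 17 clauses true simultaneously.

The formula is UNSAT (unsatisfiable).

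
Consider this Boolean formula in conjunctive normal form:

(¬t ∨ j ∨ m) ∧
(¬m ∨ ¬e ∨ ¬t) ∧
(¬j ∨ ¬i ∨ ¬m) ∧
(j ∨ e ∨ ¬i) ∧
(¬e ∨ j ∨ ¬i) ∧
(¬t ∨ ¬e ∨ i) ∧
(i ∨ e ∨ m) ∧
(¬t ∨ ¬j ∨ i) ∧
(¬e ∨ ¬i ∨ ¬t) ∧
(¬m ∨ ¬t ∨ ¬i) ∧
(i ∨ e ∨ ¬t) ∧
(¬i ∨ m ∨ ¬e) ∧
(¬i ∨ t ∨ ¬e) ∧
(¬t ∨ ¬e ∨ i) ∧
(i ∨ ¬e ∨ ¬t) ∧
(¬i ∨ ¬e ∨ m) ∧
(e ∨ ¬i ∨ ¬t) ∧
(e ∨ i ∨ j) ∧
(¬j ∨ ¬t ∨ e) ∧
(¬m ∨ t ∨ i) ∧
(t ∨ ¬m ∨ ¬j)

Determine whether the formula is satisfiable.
Yes

Yes, the formula is satisfiable.

One satisfying assignment is: t=False, e=True, j=False, i=False, m=False

Verification: With this assignment, all 21 clauses evaluate to true.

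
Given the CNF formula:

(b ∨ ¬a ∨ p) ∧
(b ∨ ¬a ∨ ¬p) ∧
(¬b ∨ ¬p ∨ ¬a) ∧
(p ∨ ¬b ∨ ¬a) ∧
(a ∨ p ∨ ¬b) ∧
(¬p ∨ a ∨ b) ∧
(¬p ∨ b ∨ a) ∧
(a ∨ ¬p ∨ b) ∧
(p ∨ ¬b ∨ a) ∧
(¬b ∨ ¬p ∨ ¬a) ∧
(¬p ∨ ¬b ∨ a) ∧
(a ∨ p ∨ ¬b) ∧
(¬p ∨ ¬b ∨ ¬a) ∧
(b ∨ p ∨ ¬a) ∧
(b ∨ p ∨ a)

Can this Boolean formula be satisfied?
No

No, the formula is not satisfiable.

No assignment of truth values to the variables can make all 15 clauses true simultaneously.

The formula is UNSAT (unsatisfiable).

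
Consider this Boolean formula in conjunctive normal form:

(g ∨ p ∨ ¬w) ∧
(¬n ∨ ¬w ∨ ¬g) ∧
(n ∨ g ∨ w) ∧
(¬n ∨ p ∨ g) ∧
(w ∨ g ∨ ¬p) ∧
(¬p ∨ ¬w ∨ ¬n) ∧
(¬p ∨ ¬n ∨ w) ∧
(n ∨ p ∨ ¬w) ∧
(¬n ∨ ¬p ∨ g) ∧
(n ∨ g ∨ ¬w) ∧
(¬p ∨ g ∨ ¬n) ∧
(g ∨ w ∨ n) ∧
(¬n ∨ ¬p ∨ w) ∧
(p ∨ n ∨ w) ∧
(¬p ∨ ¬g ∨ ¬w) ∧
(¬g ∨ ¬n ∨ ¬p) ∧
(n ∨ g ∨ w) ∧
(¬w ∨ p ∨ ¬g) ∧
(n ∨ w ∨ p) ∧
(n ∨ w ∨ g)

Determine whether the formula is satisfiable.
Yes

Yes, the formula is satisfiable.

One satisfying assignment is: p=True, w=False, n=False, g=True

Verification: With this assignment, all 20 clauses evaluate to true.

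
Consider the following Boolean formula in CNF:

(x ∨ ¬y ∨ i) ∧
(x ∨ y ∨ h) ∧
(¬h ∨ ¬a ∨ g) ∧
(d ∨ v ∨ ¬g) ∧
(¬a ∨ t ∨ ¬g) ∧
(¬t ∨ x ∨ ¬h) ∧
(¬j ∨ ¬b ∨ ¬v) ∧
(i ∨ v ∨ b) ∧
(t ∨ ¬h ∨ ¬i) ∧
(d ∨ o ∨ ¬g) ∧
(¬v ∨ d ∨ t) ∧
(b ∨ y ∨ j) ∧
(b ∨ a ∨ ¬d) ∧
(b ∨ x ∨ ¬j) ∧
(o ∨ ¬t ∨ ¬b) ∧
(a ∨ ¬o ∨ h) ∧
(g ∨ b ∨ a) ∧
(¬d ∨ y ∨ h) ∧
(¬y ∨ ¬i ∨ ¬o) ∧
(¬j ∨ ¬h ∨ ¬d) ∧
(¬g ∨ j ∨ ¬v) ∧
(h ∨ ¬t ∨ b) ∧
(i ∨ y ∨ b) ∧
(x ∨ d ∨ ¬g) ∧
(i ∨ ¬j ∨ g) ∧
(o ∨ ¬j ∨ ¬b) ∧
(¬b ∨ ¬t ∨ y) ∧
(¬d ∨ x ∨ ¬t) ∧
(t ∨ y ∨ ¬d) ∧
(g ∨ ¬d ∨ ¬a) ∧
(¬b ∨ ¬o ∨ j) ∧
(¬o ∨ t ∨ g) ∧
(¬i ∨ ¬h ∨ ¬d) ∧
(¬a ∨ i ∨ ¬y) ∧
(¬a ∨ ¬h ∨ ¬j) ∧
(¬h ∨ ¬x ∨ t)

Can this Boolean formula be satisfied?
Yes

Yes, the formula is satisfiable.

One satisfying assignment is: a=True, h=False, t=False, o=False, j=False, v=False, b=False, y=True, x=False, g=False, i=True, d=False

Verification: With this assignment, all 36 clauses evaluate to true.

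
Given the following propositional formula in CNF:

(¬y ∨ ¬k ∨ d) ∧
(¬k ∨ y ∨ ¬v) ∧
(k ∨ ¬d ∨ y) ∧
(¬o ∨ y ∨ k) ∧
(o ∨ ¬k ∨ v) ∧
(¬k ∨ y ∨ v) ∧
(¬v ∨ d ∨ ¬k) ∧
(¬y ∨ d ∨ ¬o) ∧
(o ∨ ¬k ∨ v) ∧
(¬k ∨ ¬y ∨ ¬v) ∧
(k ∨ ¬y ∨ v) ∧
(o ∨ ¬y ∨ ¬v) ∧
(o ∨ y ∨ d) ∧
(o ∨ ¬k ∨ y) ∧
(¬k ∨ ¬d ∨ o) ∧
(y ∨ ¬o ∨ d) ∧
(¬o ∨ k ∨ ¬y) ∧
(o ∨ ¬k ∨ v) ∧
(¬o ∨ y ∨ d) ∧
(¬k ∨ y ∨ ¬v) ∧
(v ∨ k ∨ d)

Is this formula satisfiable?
Yes

Yes, the formula is satisfiable.

One satisfying assignment is: y=True, d=True, k=True, v=False, o=True

Verification: With this assignment, all 21 clauses evaluate to true.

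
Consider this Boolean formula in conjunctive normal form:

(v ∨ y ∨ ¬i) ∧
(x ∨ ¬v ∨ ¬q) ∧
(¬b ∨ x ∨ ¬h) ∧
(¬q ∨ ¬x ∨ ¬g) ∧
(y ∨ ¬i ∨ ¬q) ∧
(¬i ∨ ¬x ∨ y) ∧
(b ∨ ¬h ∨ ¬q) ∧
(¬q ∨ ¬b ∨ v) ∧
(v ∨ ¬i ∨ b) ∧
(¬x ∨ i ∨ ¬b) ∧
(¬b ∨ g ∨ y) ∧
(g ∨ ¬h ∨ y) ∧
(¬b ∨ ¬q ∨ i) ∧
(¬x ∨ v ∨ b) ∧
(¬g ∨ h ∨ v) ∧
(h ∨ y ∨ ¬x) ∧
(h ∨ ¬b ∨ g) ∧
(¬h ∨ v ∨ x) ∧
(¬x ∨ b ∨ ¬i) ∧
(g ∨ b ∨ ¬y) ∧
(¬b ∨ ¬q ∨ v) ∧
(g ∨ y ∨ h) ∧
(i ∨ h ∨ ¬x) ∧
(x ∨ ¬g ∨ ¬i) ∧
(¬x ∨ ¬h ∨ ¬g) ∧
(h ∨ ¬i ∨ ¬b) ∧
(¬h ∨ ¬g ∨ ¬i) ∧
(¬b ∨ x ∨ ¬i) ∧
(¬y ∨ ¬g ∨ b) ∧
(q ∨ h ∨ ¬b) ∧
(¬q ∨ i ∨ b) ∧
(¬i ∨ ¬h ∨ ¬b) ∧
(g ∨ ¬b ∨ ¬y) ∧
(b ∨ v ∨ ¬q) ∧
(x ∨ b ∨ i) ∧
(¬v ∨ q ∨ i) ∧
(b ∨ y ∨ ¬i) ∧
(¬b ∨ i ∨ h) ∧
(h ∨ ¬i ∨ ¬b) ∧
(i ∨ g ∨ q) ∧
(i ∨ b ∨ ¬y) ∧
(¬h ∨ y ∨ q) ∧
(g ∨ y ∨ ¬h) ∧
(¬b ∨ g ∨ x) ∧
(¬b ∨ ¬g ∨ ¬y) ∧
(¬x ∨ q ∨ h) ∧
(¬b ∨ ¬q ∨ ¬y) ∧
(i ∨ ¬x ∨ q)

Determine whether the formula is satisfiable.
No

No, the formula is not satisfiable.

No assignment of truth values to the variables can make all 48 clauses true simultaneously.

The formula is UNSAT (unsatisfiable).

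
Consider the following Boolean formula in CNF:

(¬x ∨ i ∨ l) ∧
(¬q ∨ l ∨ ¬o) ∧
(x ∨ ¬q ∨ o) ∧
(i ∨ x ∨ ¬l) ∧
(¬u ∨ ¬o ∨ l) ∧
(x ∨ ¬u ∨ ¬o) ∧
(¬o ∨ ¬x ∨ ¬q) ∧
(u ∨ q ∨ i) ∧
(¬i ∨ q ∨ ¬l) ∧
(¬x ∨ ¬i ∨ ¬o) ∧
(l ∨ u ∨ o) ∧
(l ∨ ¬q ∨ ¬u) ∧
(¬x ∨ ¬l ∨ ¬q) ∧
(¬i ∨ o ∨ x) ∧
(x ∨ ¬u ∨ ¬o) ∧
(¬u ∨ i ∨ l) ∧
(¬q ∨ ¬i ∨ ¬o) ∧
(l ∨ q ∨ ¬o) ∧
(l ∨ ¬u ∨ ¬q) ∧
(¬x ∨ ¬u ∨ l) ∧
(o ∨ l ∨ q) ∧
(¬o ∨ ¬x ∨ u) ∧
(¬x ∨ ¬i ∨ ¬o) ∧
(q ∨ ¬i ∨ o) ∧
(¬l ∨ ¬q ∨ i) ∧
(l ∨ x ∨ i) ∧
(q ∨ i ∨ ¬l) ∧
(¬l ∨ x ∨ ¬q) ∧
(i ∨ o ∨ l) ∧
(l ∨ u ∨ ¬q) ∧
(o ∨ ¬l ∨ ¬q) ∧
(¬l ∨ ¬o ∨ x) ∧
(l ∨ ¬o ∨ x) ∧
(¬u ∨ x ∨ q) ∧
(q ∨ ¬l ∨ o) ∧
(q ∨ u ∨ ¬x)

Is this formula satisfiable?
No

No, the formula is not satisfiable.

No assignment of truth values to the variables can make all 36 clauses true simultaneously.

The formula is UNSAT (unsatisfiable).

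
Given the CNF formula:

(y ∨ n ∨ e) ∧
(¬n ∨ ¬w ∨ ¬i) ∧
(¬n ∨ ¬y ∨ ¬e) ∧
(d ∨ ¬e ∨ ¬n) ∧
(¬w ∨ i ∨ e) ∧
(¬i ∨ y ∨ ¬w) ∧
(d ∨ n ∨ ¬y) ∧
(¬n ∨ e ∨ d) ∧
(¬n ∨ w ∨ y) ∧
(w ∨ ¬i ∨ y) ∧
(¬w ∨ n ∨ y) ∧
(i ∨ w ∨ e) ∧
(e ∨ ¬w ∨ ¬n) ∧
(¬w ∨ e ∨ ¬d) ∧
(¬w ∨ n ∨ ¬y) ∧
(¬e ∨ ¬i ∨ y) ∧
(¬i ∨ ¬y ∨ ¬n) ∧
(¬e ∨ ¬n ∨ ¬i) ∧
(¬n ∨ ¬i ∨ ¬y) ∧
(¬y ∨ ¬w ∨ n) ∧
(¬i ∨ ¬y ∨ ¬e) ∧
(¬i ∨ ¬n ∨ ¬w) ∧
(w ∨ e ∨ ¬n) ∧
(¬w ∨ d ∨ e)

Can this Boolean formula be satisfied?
Yes

Yes, the formula is satisfiable.

One satisfying assignment is: w=False, n=False, i=False, d=False, e=True, y=False

Verification: With this assignment, all 24 clauses evaluate to true.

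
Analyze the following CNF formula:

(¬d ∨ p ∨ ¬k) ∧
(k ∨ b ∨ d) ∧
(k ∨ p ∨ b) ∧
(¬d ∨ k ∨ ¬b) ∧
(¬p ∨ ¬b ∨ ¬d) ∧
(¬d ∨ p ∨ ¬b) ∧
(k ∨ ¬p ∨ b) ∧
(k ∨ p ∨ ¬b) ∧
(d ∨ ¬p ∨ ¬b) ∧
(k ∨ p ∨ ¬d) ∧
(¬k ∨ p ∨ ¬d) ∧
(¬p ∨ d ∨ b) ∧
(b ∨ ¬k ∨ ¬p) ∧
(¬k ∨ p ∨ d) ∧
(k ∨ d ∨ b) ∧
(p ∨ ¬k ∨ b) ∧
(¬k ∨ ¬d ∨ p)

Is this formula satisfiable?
No

No, the formula is not satisfiable.

No assignment of truth values to the variables can make all 17 clauses true simultaneously.

The formula is UNSAT (unsatisfiable).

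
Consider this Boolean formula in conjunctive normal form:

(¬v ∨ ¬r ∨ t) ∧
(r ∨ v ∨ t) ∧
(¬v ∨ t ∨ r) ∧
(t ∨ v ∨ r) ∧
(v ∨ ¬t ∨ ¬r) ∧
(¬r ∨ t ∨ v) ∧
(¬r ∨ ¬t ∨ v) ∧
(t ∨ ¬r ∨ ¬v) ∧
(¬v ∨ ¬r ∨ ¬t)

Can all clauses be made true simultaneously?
Yes

Yes, the formula is satisfiable.

One satisfying assignment is: r=False, t=True, v=False

Verification: With this assignment, all 9 clauses evaluate to true.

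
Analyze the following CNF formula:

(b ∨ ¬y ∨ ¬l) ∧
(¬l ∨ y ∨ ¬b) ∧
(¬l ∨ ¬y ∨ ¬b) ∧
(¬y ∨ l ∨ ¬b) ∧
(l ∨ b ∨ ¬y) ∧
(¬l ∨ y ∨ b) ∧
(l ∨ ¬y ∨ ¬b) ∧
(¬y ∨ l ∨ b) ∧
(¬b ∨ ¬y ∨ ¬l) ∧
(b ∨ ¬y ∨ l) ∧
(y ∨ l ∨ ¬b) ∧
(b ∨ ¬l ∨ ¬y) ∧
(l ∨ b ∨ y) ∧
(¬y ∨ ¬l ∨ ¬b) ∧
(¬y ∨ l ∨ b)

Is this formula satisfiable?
No

No, the formula is not satisfiable.

No assignment of truth values to the variables can make all 15 clauses true simultaneously.

The formula is UNSAT (unsatisfiable).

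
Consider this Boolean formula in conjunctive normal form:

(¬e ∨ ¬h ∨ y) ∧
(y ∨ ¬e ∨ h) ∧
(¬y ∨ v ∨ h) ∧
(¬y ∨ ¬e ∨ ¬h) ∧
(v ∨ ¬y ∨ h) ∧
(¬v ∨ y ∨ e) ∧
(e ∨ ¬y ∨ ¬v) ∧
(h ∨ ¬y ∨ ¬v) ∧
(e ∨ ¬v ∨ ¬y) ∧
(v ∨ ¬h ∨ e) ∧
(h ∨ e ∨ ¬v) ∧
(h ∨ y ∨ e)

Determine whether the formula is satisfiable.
No

No, the formula is not satisfiable.

No assignment of truth values to the variables can make all 12 clauses true simultaneously.

The formula is UNSAT (unsatisfiable).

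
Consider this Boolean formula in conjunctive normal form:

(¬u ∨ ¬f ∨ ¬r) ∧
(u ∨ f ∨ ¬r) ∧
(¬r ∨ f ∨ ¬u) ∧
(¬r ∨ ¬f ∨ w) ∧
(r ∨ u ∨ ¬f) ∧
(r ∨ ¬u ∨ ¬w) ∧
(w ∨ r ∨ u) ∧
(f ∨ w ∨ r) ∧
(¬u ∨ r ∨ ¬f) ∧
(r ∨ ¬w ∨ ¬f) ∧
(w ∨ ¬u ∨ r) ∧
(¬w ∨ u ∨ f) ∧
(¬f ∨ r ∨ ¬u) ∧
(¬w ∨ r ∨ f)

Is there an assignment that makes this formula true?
Yes

Yes, the formula is satisfiable.

One satisfying assignment is: w=True, r=True, u=False, f=True

Verification: With this assignment, all 14 clauses evaluate to true.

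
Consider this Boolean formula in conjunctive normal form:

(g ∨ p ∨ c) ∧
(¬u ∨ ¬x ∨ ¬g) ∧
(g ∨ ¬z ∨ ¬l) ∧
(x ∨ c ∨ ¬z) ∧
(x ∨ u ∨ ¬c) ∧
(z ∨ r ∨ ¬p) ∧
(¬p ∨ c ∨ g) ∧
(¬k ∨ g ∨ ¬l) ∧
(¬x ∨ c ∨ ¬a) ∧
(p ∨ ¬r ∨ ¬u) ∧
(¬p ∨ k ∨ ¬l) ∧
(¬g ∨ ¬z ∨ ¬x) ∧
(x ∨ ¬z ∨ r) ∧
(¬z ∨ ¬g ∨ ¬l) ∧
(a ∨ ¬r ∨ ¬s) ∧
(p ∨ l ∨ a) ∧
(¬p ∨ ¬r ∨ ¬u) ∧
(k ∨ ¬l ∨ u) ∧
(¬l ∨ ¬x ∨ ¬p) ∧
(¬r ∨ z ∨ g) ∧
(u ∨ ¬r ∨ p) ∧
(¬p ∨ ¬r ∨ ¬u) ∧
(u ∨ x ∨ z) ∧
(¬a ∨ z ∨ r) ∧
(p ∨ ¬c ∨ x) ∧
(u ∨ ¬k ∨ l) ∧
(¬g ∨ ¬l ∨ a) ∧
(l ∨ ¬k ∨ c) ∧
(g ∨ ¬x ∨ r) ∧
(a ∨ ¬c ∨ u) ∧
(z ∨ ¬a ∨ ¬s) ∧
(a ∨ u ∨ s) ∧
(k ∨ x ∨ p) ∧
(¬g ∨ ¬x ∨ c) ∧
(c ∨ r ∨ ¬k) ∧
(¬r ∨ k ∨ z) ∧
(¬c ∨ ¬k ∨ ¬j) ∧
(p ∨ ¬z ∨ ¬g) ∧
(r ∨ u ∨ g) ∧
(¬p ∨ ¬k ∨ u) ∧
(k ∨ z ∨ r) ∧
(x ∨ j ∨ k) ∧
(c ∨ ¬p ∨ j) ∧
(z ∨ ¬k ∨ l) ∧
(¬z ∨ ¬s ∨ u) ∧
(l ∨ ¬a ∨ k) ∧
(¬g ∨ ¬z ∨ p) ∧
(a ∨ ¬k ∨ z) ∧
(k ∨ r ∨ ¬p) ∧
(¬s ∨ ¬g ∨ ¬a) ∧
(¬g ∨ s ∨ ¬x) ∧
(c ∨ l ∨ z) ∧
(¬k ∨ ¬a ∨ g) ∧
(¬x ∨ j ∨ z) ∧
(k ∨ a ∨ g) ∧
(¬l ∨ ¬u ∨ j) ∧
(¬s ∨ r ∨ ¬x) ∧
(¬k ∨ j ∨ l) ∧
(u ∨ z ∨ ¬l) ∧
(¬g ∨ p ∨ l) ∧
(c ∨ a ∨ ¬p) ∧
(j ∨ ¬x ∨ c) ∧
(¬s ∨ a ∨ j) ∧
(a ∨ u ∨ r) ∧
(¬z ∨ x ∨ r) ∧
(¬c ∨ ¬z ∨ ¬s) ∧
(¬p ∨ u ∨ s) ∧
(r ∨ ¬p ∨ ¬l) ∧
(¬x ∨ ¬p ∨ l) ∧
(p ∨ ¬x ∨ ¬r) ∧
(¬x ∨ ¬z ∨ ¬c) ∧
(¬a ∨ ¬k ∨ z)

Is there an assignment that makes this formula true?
No

No, the formula is not satisfiable.

No assignment of truth values to the variables can make all 72 clauses true simultaneously.

The formula is UNSAT (unsatisfiable).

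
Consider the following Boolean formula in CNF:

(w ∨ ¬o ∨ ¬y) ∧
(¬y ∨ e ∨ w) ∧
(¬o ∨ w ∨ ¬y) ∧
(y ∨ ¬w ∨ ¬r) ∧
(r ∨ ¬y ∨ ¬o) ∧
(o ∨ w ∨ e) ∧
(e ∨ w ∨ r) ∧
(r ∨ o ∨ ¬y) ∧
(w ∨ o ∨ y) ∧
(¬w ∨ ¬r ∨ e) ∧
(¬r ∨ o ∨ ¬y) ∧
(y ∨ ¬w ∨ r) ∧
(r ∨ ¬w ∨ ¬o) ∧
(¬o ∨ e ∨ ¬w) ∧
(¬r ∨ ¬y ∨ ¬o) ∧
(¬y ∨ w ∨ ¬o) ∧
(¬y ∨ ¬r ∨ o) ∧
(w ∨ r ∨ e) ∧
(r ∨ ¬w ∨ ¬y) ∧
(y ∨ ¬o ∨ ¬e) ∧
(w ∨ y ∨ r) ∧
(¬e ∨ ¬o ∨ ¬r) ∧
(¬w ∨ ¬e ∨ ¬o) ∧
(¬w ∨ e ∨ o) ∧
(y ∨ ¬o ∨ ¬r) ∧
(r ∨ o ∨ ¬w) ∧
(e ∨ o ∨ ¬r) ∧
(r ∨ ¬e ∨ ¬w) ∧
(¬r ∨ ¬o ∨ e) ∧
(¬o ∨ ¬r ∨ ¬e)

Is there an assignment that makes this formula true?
No

No, the formula is not satisfiable.

No assignment of truth values to the variables can make all 30 clauses true simultaneously.

The formula is UNSAT (unsatisfiable).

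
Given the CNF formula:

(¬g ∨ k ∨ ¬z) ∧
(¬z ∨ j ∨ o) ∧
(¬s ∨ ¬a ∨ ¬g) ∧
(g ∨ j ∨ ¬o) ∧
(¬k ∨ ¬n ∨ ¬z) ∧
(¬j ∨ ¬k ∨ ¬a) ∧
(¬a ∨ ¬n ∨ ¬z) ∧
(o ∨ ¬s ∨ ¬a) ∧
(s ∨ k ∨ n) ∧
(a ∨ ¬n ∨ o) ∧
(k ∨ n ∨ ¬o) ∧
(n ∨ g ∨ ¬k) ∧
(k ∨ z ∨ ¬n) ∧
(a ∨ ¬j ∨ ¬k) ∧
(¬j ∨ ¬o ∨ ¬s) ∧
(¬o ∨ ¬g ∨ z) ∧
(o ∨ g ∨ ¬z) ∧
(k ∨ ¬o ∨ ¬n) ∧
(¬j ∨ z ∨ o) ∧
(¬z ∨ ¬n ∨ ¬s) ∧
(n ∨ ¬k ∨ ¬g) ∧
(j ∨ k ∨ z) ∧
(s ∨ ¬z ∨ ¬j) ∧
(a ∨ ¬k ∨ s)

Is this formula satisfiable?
Yes

Yes, the formula is satisfiable.

One satisfying assignment is: j=False, s=False, o=False, n=True, z=False, g=False, a=True, k=True

Verification: With this assignment, all 24 clauses evaluate to true.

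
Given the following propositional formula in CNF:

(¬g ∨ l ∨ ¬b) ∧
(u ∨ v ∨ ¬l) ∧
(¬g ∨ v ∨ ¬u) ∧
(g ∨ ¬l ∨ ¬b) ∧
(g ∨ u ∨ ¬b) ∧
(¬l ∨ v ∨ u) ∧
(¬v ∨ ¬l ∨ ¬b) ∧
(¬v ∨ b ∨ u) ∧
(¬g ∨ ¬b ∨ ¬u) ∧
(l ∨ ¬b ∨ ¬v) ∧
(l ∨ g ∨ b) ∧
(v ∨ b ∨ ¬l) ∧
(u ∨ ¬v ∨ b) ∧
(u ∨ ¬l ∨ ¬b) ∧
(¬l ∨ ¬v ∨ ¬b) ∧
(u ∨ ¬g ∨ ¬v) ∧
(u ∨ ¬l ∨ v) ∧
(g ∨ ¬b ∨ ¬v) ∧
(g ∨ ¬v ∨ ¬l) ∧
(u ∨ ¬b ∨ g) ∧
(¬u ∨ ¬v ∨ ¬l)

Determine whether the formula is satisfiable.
Yes

Yes, the formula is satisfiable.

One satisfying assignment is: g=False, b=True, l=False, v=False, u=True

Verification: With this assignment, all 21 clauses evaluate to true.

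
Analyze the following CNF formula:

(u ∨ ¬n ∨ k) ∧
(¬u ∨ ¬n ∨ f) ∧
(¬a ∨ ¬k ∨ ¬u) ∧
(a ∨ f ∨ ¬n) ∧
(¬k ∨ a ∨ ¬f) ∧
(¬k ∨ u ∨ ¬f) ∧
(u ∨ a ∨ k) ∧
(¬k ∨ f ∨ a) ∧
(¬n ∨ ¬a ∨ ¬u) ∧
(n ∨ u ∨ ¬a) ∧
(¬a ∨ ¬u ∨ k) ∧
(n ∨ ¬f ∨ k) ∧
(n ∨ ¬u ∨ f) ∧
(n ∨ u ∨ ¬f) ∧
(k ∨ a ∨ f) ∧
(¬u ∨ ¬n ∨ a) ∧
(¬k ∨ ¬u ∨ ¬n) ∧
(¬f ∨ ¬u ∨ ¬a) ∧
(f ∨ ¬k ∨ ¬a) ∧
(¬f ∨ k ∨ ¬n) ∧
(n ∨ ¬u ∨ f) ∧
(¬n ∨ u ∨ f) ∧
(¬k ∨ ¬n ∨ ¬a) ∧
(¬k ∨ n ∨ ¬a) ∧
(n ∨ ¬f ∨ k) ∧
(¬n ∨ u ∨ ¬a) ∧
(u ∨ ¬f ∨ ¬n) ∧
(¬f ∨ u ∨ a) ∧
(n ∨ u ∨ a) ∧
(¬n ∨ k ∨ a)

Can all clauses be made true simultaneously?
No

No, the formula is not satisfiable.

No assignment of truth values to the variables can make all 30 clauses true simultaneously.

The formula is UNSAT (unsatisfiable).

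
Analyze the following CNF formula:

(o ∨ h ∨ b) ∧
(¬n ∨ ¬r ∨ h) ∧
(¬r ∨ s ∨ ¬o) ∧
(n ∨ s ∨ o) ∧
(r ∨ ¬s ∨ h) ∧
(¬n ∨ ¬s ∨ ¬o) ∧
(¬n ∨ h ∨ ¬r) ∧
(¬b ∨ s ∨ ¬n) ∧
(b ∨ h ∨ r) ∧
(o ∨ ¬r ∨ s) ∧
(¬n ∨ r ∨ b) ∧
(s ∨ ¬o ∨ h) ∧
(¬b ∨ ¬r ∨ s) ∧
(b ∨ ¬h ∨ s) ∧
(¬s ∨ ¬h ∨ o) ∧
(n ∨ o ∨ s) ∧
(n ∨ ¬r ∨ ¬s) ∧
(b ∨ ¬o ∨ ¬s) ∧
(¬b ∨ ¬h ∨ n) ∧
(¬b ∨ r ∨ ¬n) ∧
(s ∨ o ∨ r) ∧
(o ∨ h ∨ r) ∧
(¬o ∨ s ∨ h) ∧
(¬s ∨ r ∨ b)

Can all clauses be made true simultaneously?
No

No, the formula is not satisfiable.

No assignment of truth values to the variables can make all 24 clauses true simultaneously.

The formula is UNSAT (unsatisfiable).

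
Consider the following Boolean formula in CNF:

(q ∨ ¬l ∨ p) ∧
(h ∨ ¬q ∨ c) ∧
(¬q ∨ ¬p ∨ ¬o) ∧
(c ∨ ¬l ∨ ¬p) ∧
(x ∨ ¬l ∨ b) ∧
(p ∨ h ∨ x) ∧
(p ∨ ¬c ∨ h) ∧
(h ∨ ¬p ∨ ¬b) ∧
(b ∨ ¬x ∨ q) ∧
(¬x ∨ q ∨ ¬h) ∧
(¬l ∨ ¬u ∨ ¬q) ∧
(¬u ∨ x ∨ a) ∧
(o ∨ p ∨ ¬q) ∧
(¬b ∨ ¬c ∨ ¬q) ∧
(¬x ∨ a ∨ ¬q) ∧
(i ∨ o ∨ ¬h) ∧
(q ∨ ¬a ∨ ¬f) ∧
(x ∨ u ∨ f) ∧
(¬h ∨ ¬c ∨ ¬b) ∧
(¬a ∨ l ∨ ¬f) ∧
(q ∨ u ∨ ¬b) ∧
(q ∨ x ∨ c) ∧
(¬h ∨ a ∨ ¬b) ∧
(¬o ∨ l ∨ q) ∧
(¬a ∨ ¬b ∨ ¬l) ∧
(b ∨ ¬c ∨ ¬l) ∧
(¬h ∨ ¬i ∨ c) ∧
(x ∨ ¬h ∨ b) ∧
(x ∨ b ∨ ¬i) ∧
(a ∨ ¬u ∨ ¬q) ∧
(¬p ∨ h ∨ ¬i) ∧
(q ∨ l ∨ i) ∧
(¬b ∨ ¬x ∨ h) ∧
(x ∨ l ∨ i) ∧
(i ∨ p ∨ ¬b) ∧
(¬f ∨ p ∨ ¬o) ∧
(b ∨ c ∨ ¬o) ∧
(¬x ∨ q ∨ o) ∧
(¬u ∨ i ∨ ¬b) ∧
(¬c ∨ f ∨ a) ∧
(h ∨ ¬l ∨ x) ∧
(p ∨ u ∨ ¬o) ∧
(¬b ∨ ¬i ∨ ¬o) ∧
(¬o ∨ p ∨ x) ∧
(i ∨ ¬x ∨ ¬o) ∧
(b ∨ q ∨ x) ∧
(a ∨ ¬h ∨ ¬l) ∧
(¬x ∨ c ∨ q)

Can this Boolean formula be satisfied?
Yes

Yes, the formula is satisfiable.

One satisfying assignment is: c=True, p=True, u=False, x=True, l=False, h=False, b=False, f=False, q=True, i=False, a=True, o=False

Verification: With this assignment, all 48 clauses evaluate to true.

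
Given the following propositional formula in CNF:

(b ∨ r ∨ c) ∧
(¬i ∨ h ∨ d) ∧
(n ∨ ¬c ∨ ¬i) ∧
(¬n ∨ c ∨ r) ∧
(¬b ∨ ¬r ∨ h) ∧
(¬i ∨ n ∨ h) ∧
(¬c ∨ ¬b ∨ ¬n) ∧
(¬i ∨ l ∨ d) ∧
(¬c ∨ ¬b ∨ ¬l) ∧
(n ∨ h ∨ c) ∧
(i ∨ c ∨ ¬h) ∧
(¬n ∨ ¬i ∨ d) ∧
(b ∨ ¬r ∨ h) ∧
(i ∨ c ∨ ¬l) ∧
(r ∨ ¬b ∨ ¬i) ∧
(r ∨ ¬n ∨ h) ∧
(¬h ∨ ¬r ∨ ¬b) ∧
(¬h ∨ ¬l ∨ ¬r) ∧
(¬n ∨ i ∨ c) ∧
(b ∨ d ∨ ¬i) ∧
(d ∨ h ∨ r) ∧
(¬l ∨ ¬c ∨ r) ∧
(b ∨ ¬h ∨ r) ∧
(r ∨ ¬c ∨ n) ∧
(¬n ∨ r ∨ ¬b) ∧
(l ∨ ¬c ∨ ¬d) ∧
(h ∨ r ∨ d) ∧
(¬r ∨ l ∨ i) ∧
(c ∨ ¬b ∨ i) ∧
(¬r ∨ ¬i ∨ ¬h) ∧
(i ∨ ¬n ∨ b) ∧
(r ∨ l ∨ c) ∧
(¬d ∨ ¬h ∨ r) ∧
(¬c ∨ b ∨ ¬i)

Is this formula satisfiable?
No

No, the formula is not satisfiable.

No assignment of truth values to the variables can make all 34 clauses true simultaneously.

The formula is UNSAT (unsatisfiable).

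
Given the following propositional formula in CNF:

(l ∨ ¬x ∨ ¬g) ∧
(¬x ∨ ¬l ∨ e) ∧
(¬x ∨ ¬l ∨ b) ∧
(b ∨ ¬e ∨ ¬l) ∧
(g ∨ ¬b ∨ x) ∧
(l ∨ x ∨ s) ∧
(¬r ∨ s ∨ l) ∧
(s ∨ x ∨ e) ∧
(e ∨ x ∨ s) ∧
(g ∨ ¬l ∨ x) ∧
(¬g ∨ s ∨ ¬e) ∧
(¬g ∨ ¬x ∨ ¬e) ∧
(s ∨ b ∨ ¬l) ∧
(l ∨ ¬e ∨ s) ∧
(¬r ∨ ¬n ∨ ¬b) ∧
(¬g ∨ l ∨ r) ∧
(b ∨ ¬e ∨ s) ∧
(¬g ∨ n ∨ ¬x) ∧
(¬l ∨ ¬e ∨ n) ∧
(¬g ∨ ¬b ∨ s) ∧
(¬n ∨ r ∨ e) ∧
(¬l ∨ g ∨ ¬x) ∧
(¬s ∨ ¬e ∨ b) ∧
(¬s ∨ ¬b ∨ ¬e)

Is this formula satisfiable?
Yes

Yes, the formula is satisfiable.

One satisfying assignment is: g=False, b=False, s=False, n=False, x=True, r=False, e=False, l=False

Verification: With this assignment, all 24 clauses evaluate to true.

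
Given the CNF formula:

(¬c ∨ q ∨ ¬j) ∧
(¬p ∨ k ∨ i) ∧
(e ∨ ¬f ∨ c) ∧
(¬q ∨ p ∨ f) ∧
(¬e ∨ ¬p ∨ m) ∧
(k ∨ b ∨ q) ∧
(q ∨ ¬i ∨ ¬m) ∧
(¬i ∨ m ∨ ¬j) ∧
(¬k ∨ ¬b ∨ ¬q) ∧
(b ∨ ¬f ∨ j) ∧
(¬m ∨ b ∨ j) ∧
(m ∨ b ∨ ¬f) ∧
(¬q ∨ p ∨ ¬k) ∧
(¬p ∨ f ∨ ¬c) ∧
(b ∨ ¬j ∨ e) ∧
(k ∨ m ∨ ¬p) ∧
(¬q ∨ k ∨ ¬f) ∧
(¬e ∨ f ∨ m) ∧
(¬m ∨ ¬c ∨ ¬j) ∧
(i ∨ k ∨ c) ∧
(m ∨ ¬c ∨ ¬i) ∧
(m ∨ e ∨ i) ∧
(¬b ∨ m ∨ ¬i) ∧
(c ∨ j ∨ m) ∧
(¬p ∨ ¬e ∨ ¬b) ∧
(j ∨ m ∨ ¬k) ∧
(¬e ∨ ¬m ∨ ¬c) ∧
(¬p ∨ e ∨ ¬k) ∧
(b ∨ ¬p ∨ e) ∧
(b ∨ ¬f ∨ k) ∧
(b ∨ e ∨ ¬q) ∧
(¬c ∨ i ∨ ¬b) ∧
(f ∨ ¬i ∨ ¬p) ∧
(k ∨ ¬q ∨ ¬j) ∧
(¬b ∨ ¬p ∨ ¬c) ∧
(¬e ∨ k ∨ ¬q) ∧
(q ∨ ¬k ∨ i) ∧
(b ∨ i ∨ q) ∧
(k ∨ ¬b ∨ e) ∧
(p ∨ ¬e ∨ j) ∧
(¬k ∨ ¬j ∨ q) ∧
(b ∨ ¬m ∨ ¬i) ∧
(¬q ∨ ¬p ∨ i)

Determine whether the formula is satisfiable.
No

No, the formula is not satisfiable.

No assignment of truth values to the variables can make all 43 clauses true simultaneously.

The formula is UNSAT (unsatisfiable).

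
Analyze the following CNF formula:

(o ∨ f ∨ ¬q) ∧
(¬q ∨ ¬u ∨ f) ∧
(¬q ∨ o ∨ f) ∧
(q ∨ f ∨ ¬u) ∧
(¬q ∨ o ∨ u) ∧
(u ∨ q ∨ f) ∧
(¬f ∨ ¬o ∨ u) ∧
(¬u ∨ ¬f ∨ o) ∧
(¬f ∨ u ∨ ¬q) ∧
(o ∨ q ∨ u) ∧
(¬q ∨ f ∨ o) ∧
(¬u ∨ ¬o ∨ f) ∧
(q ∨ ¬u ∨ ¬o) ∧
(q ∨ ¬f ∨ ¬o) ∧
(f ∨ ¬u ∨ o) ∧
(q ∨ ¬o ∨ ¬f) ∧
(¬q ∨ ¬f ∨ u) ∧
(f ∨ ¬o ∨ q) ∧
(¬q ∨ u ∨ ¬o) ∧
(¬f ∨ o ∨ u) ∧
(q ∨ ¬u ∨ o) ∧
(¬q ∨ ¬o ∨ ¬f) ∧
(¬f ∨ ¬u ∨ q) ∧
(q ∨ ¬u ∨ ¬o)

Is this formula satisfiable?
No

No, the formula is not satisfiable.

No assignment of truth values to the variables can make all 24 clauses true simultaneously.

The formula is UNSAT (unsatisfiable).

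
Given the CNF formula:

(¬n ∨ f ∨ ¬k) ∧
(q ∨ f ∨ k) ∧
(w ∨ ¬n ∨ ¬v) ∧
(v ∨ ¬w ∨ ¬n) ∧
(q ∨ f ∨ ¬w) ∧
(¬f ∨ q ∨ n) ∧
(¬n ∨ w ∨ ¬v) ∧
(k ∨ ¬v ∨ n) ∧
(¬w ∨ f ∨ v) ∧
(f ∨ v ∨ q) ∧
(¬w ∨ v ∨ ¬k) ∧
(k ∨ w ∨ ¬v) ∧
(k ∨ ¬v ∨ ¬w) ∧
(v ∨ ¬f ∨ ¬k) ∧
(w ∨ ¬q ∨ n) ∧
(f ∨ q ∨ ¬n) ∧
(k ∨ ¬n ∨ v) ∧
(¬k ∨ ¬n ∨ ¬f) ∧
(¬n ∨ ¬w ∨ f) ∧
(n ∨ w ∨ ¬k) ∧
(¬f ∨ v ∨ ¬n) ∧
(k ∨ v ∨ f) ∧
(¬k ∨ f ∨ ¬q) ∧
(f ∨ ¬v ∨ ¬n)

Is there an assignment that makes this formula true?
Yes

Yes, the formula is satisfiable.

One satisfying assignment is: v=False, n=False, w=True, q=True, k=False, f=True

Verification: With this assignment, all 24 clauses evaluate to true.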